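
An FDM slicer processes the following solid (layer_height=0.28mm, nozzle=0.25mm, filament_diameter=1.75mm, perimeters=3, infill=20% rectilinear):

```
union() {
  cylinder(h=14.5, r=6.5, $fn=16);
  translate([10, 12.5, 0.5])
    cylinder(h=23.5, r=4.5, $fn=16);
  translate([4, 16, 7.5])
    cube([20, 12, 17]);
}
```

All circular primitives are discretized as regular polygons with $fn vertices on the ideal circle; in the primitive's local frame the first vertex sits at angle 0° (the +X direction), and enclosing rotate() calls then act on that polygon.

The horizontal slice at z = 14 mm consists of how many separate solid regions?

At z = 14 mm: the r=6.5 cylinder contributes a regular 16-gon of circumradius 6.5; the cylinder at (10, 12.5): section is a regular 16-gon, circumradius r=4.5; the 20×12 cube at (4, 16) contributes its full rectangle; Taking the union: the regions partially overlap (shared area 3.50 mm²), so overlapping operands fuse into one piece — 2 connected regions. The result has 2 disconnected regions.

2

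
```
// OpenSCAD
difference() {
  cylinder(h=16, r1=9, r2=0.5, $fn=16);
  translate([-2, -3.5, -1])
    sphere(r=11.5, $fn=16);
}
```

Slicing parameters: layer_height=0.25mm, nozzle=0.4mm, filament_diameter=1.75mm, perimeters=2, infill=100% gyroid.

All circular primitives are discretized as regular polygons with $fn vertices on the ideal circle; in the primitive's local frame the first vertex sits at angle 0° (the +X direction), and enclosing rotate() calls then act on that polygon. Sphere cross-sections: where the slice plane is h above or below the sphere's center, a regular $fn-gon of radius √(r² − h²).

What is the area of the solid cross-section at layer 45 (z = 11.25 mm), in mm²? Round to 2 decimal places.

At z = 11.25 mm: the cone: at t=0.703 of its height the radius interpolates to r₁+(r₂−r₁)t = 3.023, giving a regular 16-gon of that circumradius (area = (16/2)·3.023²·sin(360°/16) = 27.99 mm²); the sphere at (-2, -3.5) is absent (|z−center|=12.250 > r=11.5); Taking the first minus the rest: none of the subtracted shapes is present at this height, so the cone is unchanged — area = 27.99 mm². Overall, the cross-section is a single solid region. Net area = 27.99 mm².

27.99 mm²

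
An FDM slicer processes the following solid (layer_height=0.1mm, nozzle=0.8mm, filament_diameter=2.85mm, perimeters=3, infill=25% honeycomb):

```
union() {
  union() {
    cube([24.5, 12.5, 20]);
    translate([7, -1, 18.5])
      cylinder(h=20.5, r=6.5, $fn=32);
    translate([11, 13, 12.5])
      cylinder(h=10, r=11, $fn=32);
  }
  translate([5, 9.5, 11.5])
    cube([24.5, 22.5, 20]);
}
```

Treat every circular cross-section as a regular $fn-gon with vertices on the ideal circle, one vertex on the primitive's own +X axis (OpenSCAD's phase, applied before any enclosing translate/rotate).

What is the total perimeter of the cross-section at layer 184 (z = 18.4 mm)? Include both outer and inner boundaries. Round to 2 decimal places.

At z = 18.4 mm: the cube (footprint 24.5×12.5) is included at this height (perimeter 74.00 mm); the cylinder at (7, -1) is absent (z outside [18.5, 39]); the r=11 cylinder at (11, 13) contributes a regular 32-gon of circumradius 11 (perimeter = 2·32·11.000·sin(180°/32) = 69.00 mm); Taking the union: the regions partially overlap (shared area 177.87 mm²), so the edge portions inside another operand are dropped and the merged outline is re-measured after clipping — boundary = 87.61 mm; the 24.5×22.5 cube at (5, 9.5) contributes its full rectangle (perimeter 94.00 mm); Combining (union): the regions partially overlap (shared area 223.75 mm²), so the edge portions inside another operand are dropped and the merged outline is re-measured after clipping — boundary = 119.75 mm. Overall, the cross-section is a single solid region. Total boundary length (outer) = 119.75 mm.

119.75 mm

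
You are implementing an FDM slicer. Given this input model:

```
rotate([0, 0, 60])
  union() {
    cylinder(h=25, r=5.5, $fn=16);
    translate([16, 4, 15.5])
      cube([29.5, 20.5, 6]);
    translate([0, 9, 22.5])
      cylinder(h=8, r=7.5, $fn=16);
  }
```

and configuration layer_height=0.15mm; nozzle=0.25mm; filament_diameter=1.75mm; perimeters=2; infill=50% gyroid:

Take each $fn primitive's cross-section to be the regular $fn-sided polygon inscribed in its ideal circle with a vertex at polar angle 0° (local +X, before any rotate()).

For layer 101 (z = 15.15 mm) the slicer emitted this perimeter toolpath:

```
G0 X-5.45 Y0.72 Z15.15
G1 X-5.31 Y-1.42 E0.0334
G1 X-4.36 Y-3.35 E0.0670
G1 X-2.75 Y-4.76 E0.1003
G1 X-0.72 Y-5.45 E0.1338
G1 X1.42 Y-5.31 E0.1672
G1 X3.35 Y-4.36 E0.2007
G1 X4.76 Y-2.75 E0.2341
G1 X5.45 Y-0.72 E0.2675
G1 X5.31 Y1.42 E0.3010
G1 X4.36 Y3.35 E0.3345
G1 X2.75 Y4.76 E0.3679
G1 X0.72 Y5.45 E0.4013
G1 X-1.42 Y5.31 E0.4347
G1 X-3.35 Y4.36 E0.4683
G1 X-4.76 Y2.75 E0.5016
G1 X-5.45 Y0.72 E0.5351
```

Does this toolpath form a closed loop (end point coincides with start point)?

Start point (G0): (-5.45, 0.72). End point (last G1): the path returns to the start — closed.

yes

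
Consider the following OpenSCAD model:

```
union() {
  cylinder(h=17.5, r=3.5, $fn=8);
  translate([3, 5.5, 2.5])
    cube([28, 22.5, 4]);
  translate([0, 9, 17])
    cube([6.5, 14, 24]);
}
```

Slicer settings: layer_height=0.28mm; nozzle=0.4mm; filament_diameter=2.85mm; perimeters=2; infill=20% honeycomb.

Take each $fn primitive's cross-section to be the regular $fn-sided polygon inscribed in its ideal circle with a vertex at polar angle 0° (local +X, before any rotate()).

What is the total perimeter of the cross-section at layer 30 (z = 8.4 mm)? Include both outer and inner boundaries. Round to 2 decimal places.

At z = 8.4 mm: the r=3.5 cylinder contributes a regular 8-gon of circumradius 3.5 (perimeter = 2·8·3.500·sin(180°/8) = 21.43 mm); the cube at (3, 5.5) is absent (z outside [2.5, 6.5]); the cube at (0, 9) does not reach this height (z outside [17, 41]); Taking the union: only the r=3.5 cylinder is present, so the union is just that shape — boundary = 21.43 mm. Overall, the cross-section is a single solid region. Total boundary length (outer) = 21.43 mm.

21.43 mm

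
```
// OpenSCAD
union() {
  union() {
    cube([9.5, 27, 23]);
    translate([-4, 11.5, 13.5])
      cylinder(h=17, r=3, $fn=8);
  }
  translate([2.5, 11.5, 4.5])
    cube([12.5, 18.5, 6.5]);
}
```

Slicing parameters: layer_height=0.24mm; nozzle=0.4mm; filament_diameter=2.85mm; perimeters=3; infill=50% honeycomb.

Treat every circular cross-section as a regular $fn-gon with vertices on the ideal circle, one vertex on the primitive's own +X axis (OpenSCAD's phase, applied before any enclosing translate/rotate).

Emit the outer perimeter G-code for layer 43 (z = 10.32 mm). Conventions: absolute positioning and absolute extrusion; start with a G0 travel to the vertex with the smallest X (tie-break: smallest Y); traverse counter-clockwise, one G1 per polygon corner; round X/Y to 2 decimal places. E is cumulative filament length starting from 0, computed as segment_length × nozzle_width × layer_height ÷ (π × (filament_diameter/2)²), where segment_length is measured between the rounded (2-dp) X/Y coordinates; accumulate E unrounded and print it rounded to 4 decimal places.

G0 X0.00 Y0.00 Z10.32
G1 X9.50 Y0.00 E0.1430
G1 X9.50 Y11.50 E0.3160
G1 X15.00 Y11.50 E0.3988
G1 X15.00 Y30.00 E0.6772
G1 X2.50 Y30.00 E0.8653
G1 X2.50 Y27.00 E0.9104
G1 X0.00 Y27.00 E0.9481
G1 X0.00 Y0.00 E1.3544

At z = 10.32 mm: the cube (footprint 9.5×27) is included at this height; the cylinder at (-4, 11.5) does not reach this height (z outside [13.5, 30.5]); Taking the union: only the 9.5×27 cube is present, so the union is just that shape — 1 connected region; the cube at (2.5, 11.5) is present — its section is the full 12.5×18.5 rectangle; Merging all regions: the regions partially overlap (shared area 108.50 mm²), so overlapping operands fuse into one piece — 1 connected region. The outline is a single polygon with 8 vertices. Extrusion per mm of travel: 0.4 × 0.24 / (π × 1.425²) = 0.015048. Accumulating E over each segment gives final E = 1.3544.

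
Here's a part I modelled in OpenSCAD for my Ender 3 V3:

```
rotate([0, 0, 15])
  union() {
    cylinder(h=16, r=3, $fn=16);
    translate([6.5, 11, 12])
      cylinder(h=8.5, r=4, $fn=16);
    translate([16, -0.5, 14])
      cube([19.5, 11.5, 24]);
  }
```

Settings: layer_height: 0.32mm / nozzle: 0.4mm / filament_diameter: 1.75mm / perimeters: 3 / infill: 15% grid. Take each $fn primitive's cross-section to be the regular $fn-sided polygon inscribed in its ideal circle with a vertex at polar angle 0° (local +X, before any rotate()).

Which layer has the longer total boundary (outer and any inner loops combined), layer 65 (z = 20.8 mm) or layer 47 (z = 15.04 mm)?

layer 47 (z = 15.04 mm)

Layer 65 (z = 20.8): the cylinder is not intersected at this z (z outside [0, 16]); the cylinder at (6.5, 11) does not reach this height (z outside [12, 20.5]); the cube at (16, -0.5) is present — its section is the full 19.5×11.5 rectangle (perimeter 62.00 mm); Combining (union): only the 19.5×11.5 cube at (16, -0.5) is present, so the union is just that shape — boundary = 62.00 mm; (rotated 15° about Z; rotation is an isometry so areas/perimeters/island counts are preserved). So its perimeter = 62.00 mm. Layer 47 (z = 15.04): the r=3 cylinder contributes a regular 16-gon of circumradius 3 (perimeter = 2·16·3.000·sin(180°/16) = 18.73 mm); the r=4 cylinder at (6.5, 11) gives a regular 16-gon of circumradius 4 (constant along its height) (perimeter = 2·16·4.000·sin(180°/16) = 24.97 mm); the 19.5×11.5 cube at (16, -0.5) contributes its full rectangle (perimeter 62.00 mm); Combining (union): the 3 present regions are separate (no shared area or edge), so areas and boundary lengths simply add and each stays a separate island — boundary = 105.70 mm; (whole slice rotated 15° about Z — lengths, areas and connectivity unchanged). So its perimeter = 105.70 mm. Layer 47 is larger (105.70 vs 62.00 mm).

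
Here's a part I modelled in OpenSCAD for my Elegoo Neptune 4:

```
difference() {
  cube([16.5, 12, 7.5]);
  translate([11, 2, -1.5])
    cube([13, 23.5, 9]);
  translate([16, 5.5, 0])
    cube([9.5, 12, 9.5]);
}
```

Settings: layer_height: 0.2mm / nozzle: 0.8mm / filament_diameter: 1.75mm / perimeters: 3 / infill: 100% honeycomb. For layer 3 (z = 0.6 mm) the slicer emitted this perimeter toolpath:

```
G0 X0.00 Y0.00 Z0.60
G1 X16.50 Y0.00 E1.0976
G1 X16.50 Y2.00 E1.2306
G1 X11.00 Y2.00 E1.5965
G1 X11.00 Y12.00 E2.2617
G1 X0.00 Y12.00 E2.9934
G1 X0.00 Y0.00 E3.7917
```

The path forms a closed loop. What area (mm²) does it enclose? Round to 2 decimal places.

143.00 mm²

Apply the shoelace formula to the sequence of (X, Y) vertices; enclosed area = 143.00 mm².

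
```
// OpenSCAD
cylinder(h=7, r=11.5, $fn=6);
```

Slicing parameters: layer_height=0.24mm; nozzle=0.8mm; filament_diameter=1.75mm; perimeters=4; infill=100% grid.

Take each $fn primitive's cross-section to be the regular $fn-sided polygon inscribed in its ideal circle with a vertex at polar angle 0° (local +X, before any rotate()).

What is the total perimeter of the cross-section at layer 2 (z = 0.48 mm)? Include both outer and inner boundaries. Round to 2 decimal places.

69.00 mm

At z = 0.48 mm: the r=11.5 cylinder contributes a regular 6-gon of circumradius 11.5 (perimeter = 2·6·11.500·sin(180°/6) = 69.00 mm). Overall, the cross-section is a single solid region. Total boundary length (outer) = 69.00 mm.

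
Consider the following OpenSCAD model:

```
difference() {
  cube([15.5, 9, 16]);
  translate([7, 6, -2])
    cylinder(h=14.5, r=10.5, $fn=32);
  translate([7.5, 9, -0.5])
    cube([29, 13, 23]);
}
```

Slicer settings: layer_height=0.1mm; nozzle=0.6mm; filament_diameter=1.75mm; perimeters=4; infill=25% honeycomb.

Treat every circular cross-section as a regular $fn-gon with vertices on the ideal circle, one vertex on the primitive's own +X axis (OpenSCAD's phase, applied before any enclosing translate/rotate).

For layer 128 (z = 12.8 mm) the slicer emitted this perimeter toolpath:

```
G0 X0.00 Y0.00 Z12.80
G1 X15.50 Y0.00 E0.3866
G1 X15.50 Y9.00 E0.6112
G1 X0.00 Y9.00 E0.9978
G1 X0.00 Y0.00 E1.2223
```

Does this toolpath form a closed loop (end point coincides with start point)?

Start point (G0): (0.00, 0.00). End point (last G1): the path returns to the start — closed.

yes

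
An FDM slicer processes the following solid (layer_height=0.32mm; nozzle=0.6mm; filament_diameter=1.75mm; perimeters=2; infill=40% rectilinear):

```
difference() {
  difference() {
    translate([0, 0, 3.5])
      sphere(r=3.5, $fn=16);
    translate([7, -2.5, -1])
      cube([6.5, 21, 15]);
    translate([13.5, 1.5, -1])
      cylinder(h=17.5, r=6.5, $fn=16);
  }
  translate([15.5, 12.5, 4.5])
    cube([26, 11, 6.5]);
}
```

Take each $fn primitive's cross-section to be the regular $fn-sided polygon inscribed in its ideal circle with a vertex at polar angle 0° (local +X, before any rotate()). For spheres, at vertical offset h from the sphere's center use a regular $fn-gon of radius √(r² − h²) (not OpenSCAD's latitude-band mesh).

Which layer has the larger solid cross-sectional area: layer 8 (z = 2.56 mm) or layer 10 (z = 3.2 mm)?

layer 10 (z = 3.2 mm)

Layer 8 (z = 2.56): the r=3.5 sphere contributes a regular 16-gon of circumradius √(3.5²−0.94²) = 3.371 (area = (16/2)·3.371²·sin(360°/16) = 34.80 mm²); the cube at (7, -2.5) is present — its section is the full 6.5×21 rectangle (area 136.50 mm²); the r=6.5 cylinder at (13.5, 1.5) contributes a regular 16-gon of circumradius 6.5 (area = (16/2)·6.500²·sin(360°/16) = 129.35 mm²); Taking the first minus the rest: starting from the r=3.5 sphere (34.80 mm²), the 6.5×21 cube at (7, -2.5) misses the remaining region (no effect); the r=6.5 cylinder at (13.5, 1.5) misses the remaining region (no effect) — area = 34.80 mm²; the cube at (15.5, 12.5) is not intersected at this z (z outside [4.5, 11]); Taking the first minus the rest: none of the subtracted shapes is present at this height, so that combined region is unchanged — area = 34.80 mm². So its area = 34.80 mm². Layer 10 (z = 3.2): the r=3.5 sphere slices to a regular 16-gon of circumradius 3.487 (√(r²−h²) with h=0.3 from center) (area = (16/2)·3.487²·sin(360°/16) = 37.23 mm²); the cube at (7, -2.5) is present — its section is the full 6.5×21 rectangle (area 136.50 mm²); the r=6.5 cylinder at (13.5, 1.5) gives a regular 16-gon of circumradius 6.5 (constant along its height) (area = (16/2)·6.500²·sin(360°/16) = 129.35 mm²); After the difference (first − rest): starting from the r=3.5 sphere (37.23 mm²), the 6.5×21 cube at (7, -2.5) misses the remaining region (no effect); the r=6.5 cylinder at (13.5, 1.5) misses the remaining region (no effect) — area = 37.23 mm²; the cube at (15.5, 12.5) does not reach this height (z outside [4.5, 11]); Subtracting the remaining from the first: none of the subtracted shapes is present at this height, so that combined region is unchanged — area = 37.23 mm². So its area = 37.23 mm². Layer 10 is larger (37.23 vs 34.80 mm²).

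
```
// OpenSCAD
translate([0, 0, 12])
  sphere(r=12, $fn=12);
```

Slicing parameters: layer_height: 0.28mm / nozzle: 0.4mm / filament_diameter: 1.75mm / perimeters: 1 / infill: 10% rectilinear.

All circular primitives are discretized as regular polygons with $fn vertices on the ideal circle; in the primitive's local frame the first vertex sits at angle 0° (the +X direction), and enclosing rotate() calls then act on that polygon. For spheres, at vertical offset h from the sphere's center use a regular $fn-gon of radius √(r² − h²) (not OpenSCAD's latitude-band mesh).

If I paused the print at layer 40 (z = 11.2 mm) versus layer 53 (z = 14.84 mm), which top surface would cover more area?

layer 40 (z = 11.2 mm)

Layer 40 (z = 11.2): the r=12 sphere contributes a regular 12-gon of circumradius √(12²−0.8²) = 11.973 (area = (12/2)·11.973²·sin(360°/12) = 430.08 mm²). So its area = 430.08 mm². Layer 53 (z = 14.84): the r=12 sphere slices to a regular 12-gon of circumradius 11.659 (√(r²−h²) with h=2.84 from center) (area = (12/2)·11.659²·sin(360°/12) = 407.80 mm²). So its area = 407.80 mm². Layer 40 is larger (430.08 vs 407.80 mm²).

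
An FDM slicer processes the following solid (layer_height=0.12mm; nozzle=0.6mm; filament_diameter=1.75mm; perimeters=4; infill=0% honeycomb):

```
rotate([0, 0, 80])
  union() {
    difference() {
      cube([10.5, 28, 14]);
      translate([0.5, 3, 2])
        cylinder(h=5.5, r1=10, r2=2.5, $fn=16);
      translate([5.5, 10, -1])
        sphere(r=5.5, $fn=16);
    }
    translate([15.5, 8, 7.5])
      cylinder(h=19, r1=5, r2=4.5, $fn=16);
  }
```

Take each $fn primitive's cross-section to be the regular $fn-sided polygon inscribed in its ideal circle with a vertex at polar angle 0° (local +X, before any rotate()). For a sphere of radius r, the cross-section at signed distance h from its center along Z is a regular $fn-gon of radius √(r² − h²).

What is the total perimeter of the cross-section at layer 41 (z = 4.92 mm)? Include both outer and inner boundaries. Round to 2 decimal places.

At z = 4.92 mm: the cube is present — its section is the full 10.5×28 rectangle (perimeter 77.00 mm); the cone at (0.5, 3): at t=0.531 of its height the radius interpolates to r₁+(r₂−r₁)t = 6.018, giving a regular 16-gon of that circumradius (perimeter = 2·16·6.018·sin(180°/16) = 37.57 mm); the sphere at (5.5, 10) is absent (|z−center|=5.920 > r=5.5); Taking the first minus the rest: starting from the 10.5×28 cube, the cone at (0.5, 3) partially overlaps it — only the 49.25 mm² overlap (of its 110.88 mm²) is removed, clipping the outline — boundary = 75.58 mm; the cone at (15.5, 8) is absent (z outside [7.5, 26.5]); Taking the union: only that combined region is present, so the union is just that shape — boundary = 75.58 mm; (rotated 80° about Z; rotation is an isometry so areas/perimeters/island counts are preserved). Overall, the cross-section is a single solid region. Total boundary length (outer) = 75.58 mm.

75.58 mm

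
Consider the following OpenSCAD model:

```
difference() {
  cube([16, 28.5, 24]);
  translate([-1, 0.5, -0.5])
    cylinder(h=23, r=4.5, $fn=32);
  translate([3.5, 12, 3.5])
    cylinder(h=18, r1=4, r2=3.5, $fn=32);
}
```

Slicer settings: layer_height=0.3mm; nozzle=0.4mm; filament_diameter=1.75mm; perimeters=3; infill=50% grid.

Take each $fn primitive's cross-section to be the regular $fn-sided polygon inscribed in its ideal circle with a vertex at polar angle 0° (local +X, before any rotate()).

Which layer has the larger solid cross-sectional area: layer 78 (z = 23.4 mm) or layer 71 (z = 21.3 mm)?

Layer 78 (z = 23.4): the cube is present — its section is the full 16×28.5 rectangle (area 456.00 mm²); the cylinder at (-1, 0.5) does not reach this height (z outside [-0.5, 22.5]); the cone at (3.5, 12) is absent (z outside [3.5, 21.5]); Taking the first minus the rest: none of the subtracted shapes is present at this height, so the 16×28.5 cube is unchanged — area = 456.00 mm². So its area = 456.00 mm². Layer 71 (z = 21.3): the 16×28.5 cube contributes its full rectangle (area 456.00 mm²); the r=4.5 cylinder at (-1, 0.5) contributes a regular 32-gon of circumradius 4.5 (area = (32/2)·4.500²·sin(360°/32) = 63.21 mm²); the cone at (3.5, 12): at t=0.989 of its height the radius interpolates to r₁+(r₂−r₁)t = 3.506, giving a regular 32-gon of that circumradius (area = (32/2)·3.506²·sin(360°/32) = 38.36 mm²); Taking the first minus the rest: starting from the 16×28.5 cube (456.00 mm²), the r=4.5 cylinder at (-1, 0.5) partially overlaps it — only the 13.09 mm² overlap (of its 63.21 mm²) is removed, clipping the outline; the cone at (3.5, 12) partially overlaps it — only the 38.36 mm² overlap (of its 38.36 mm²) is removed, clipping the outline — area = 404.55 mm². So its area = 404.55 mm². Layer 78 is larger (456.00 vs 404.55 mm²).

layer 78 (z = 23.4 mm)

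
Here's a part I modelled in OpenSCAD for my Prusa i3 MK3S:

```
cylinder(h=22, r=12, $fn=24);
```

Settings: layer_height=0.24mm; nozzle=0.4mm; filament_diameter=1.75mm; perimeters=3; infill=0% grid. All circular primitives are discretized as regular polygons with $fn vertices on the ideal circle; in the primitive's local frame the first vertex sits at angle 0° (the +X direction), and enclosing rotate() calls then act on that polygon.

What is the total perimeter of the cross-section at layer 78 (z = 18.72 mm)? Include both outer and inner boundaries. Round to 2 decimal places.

At z = 18.72 mm: the cylinder: section is a regular 24-gon, circumradius r=12 (perimeter = 2·24·12.000·sin(180°/24) = 75.18 mm). Overall, the cross-section is a single solid region. Total boundary length (outer) = 75.18 mm.

75.18 mm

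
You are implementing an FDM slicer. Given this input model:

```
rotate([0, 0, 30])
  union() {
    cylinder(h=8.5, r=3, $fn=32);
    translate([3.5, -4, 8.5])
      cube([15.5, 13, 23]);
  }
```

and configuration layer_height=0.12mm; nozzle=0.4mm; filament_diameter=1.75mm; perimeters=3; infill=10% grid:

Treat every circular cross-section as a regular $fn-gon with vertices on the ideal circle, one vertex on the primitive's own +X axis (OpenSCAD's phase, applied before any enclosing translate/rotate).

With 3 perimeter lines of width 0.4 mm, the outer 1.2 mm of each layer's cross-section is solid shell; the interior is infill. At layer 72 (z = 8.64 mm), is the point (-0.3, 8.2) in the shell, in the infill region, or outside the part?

shell

At z = 8.64 mm: the cylinder is absent (z outside [0, 8.5]); the cube at (3.5, -4) is present — its section is the full 15.5×13 rectangle; Combining (union): only the 15.5×13 cube at (3.5, -4) is present, so the union is just that shape — 1 connected region; (rotated 30° about Z; rotation is an isometry so areas/perimeters/island counts are preserved). Overall, the cross-section is a single solid region. Undo the 30° rotation: the query point maps to (3.840, 7.251) in the un-rotated model frame. The nearest boundary edge runs (3.50, 9.00)→(3.50, -4.00); distance from the point to it = 0.34 mm. The point is inside the cross-section, 0.34 mm from the nearest boundary — within the 1.2 mm shell band (3 × 0.4).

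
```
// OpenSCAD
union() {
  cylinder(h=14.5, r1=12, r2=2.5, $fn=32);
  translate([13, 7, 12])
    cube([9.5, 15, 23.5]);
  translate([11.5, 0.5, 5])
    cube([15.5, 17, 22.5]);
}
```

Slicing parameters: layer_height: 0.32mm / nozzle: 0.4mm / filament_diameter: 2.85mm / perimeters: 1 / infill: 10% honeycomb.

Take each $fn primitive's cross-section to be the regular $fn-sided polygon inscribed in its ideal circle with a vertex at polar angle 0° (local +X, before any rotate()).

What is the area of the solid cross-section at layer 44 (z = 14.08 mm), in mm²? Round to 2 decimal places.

330.29 mm²

At z = 14.08 mm: the cone: at t=0.971 of its height the radius interpolates to r₁+(r₂−r₁)t = 2.775, giving a regular 32-gon of that circumradius (area = (32/2)·2.775²·sin(360°/32) = 24.04 mm²); the 9.5×15 cube at (13, 7) contributes its full rectangle (area 142.50 mm²); the cube at (11.5, 0.5) (footprint 15.5×17) is included at this height (area 263.50 mm²); Merging all regions: the regions partially overlap — summed areas 430.04 mm² minus the doubly-counted overlap 99.75 mm² gives 330.29 mm² — area = 330.29 mm². Overall, the cross-section has 2 separate islands. Net area = 330.29 mm².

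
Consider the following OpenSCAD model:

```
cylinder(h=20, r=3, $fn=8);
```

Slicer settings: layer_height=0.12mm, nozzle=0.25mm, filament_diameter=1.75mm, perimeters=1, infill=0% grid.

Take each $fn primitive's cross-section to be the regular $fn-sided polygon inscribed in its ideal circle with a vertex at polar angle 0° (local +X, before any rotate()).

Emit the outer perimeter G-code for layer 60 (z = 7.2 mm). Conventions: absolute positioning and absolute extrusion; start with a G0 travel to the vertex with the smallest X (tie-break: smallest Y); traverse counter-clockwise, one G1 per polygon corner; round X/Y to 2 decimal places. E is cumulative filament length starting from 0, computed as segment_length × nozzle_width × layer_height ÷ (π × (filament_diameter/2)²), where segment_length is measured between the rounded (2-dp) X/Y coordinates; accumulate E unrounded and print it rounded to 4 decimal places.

G0 X-3.00 Y0.00 Z7.20
G1 X-2.12 Y-2.12 E0.0286
G1 X0.00 Y-3.00 E0.0573
G1 X2.12 Y-2.12 E0.0859
G1 X3.00 Y0.00 E0.1145
G1 X2.12 Y2.12 E0.1431
G1 X0.00 Y3.00 E0.1718
G1 X-2.12 Y2.12 E0.2004
G1 X-3.00 Y0.00 E0.2290

At z = 7.2 mm: the r=3 cylinder contributes a regular 8-gon of circumradius 3. The outline is a single polygon with 8 vertices. Extrusion per mm of travel: 0.25 × 0.12 / (π × 0.875²) = 0.012473. Accumulating E over each segment gives final E = 0.2290.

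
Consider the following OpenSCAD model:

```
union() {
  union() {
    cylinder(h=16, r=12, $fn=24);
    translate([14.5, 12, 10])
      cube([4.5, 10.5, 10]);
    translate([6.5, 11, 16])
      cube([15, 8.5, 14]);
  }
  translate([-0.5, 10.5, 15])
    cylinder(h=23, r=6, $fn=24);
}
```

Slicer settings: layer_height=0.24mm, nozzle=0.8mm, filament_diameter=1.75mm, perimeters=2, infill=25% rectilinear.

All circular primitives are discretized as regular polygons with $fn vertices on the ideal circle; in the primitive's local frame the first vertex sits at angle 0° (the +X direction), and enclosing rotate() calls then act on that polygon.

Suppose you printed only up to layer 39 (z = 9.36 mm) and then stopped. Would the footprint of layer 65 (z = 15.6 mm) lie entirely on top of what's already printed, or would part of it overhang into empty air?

Compare the two slices. At z = 9.36: the r=12 cylinder contributes a regular 24-gon of circumradius 12 (area = (24/2)·12.000²·sin(360°/24) = 447.24 mm²); the cube at (14.5, 12) is absent (z outside [10, 20]); the cube at (6.5, 11) does not reach this height (z outside [16, 30]); Merging all regions: only the r=12 cylinder is present, so the union is just that shape — area = 447.24 mm²; the cylinder at (-0.5, 10.5) is absent (z outside [15, 38]); Merging all regions: only that combined region is present, so the union is just that shape — area = 447.24 mm². At z = 15.6: the r=12 cylinder contributes a regular 24-gon of circumradius 12 (area = (24/2)·12.000²·sin(360°/24) = 447.24 mm²); the cube at (14.5, 12) is present — its section is the full 4.5×10.5 rectangle (area 47.25 mm²); the cube at (6.5, 11) does not reach this height (z outside [16, 30]); Merging all regions: the 2 present regions are separate (no shared area or edge), so areas and boundary lengths simply add and each stays a separate island — area = 494.49 mm²; the r=6 cylinder at (-0.5, 10.5) contributes a regular 24-gon of circumradius 6 (area = (24/2)·6.000²·sin(360°/24) = 111.81 mm²); Combining (union): the regions partially overlap — summed areas 606.30 mm² minus the doubly-counted overlap 66.66 mm² gives 539.63 mm² — area = 539.63 mm². Checking containment: at z = 15.6 the cross-section extends beyond the z = 9.36 cross-section by about 92.40 mm².

part overhangs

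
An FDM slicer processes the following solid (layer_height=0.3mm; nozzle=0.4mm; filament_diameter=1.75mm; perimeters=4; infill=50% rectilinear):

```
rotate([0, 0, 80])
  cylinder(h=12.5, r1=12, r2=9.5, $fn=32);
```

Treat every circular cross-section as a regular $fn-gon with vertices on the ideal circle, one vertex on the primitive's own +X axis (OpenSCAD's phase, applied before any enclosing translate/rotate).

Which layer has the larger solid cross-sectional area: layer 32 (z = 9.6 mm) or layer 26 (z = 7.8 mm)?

Layer 32 (z = 9.6): the cone (r1=12→r2=9.5) has section circumradius 10.080 here — a regular 32-gon (area = (32/2)·10.080²·sin(360°/32) = 317.16 mm²); (whole slice rotated 80° about Z — lengths, areas and connectivity unchanged). So its area = 317.16 mm². Layer 26 (z = 7.8): the cone: at t=0.624 of its height the radius interpolates to r₁+(r₂−r₁)t = 10.440, giving a regular 32-gon of that circumradius (area = (32/2)·10.440²·sin(360°/32) = 340.22 mm²); (rotated 80° about Z; rotation is an isometry so areas/perimeters/island counts are preserved). So its area = 340.22 mm². Layer 26 is larger (340.22 vs 317.16 mm²).

layer 26 (z = 7.8 mm)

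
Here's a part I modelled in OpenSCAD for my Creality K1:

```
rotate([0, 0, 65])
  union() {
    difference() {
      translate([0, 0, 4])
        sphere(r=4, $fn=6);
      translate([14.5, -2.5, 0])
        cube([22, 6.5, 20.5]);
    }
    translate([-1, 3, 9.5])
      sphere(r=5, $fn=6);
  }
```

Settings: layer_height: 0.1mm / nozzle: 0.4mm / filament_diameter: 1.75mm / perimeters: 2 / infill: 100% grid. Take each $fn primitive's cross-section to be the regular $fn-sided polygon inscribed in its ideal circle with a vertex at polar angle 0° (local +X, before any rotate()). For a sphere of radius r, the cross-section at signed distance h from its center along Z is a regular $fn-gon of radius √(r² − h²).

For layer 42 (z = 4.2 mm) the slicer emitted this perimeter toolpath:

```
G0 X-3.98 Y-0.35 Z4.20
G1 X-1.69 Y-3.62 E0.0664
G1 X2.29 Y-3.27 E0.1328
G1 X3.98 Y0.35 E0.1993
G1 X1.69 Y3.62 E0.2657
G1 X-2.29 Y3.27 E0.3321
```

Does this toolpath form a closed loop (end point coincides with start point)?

no

Start point (G0): (-3.98, -0.35). End point (last G1): the path does not return to the start — open.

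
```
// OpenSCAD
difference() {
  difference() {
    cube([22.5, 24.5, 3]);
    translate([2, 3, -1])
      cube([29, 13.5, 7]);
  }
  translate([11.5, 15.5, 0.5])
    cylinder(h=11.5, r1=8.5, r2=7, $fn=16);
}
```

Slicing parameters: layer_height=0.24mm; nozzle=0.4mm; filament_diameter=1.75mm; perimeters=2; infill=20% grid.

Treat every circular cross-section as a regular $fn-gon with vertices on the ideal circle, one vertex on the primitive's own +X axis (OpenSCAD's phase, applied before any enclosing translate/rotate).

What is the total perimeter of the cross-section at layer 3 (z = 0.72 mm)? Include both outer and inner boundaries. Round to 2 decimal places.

142.86 mm

At z = 0.72 mm: the cube (footprint 22.5×24.5) is included at this height (perimeter 94.00 mm); the cube at (2, 3) is present — its section is the full 29×13.5 rectangle (perimeter 85.00 mm); After the difference (first − rest): starting from the 22.5×24.5 cube, the 29×13.5 cube at (2, 3) partially overlaps it — only the 276.75 mm² overlap (of its 391.50 mm²) is removed, clipping the outline — boundary = 135.00 mm; the cone at (11.5, 15.5) (r1=8.5→r2=7) has section circumradius 8.471 here — a regular 16-gon (perimeter = 2·16·8.471·sin(180°/16) = 52.89 mm); Subtracting the remaining from the first: starting from that combined region, the cone at (11.5, 15.5) partially overlaps it — only the 93.11 mm² overlap (of its 219.70 mm²) is removed, clipping the outline — boundary = 142.86 mm. Overall, the cross-section is a single solid region. Total boundary length (outer) = 142.86 mm.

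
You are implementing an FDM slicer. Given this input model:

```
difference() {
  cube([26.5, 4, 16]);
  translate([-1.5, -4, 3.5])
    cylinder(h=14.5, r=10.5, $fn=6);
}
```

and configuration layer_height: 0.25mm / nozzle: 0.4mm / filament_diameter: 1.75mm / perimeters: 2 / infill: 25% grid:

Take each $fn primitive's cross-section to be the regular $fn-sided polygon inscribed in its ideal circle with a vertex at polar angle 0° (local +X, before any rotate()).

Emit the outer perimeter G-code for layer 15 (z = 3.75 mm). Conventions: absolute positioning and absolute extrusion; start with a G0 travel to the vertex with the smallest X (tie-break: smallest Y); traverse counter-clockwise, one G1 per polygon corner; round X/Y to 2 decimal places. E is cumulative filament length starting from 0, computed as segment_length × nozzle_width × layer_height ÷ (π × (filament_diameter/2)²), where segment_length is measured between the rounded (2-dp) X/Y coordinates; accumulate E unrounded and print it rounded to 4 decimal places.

G0 X4.38 Y4.00 Z3.75
G1 X6.69 Y0.00 E0.1920
G1 X26.50 Y0.00 E1.0156
G1 X26.50 Y4.00 E1.1819
G1 X4.38 Y4.00 E2.1016

At z = 3.75 mm: the 26.5×4 cube contributes its full rectangle; the r=10.5 cylinder at (-1.5, -4) gives a regular 6-gon of circumradius 10.5 (constant along its height); Taking the first minus the rest: starting from the 26.5×4 cube, the r=10.5 cylinder at (-1.5, -4) partially overlaps it — only the 22.14 mm² overlap (of its 286.44 mm²) is removed, clipping the outline — 1 connected region. The outline is a single polygon with 4 vertices. Extrusion per mm of travel: 0.4 × 0.25 / (π × 0.875²) = 0.041575. Accumulating E over each segment gives final E = 2.1016.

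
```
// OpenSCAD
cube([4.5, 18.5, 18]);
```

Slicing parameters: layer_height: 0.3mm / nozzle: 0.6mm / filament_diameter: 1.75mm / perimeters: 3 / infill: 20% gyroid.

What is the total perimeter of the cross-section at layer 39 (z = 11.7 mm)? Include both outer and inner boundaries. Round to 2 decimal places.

At z = 11.7 mm: the 4.5×18.5 cube contributes its full rectangle (perimeter 46.00 mm). Overall, the cross-section is a single solid region. Total boundary length (outer) = 46.00 mm.

46.00 mm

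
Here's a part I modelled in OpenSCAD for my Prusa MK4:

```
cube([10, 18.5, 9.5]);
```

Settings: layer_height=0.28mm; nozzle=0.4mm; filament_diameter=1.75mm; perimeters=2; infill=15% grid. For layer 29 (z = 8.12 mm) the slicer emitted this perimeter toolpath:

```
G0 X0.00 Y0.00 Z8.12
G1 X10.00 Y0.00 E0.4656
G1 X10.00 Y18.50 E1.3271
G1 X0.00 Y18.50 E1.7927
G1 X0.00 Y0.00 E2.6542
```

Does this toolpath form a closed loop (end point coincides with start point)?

Start point (G0): (0.00, 0.00). End point (last G1): the path returns to the start — closed.

yes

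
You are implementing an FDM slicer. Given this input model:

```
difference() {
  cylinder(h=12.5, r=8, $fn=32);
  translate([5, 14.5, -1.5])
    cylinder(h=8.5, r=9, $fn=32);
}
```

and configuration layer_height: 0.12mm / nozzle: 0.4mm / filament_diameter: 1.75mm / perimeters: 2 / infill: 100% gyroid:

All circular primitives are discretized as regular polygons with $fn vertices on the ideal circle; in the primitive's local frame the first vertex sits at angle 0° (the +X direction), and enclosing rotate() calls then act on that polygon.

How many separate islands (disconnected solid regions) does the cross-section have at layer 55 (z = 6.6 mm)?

At z = 6.6 mm: the cylinder: section is a regular 32-gon, circumradius r=8; the r=9 cylinder at (5, 14.5) gives a regular 32-gon of circumradius 9 (constant along its height); After the difference (first − rest): starting from the r=8 cylinder, the r=9 cylinder at (5, 14.5) partially overlaps it — only the 7.78 mm² overlap (of its 252.84 mm²) is removed, clipping the outline — 1 connected region. Overall, the cross-section is a single solid region. Island count = 1.

1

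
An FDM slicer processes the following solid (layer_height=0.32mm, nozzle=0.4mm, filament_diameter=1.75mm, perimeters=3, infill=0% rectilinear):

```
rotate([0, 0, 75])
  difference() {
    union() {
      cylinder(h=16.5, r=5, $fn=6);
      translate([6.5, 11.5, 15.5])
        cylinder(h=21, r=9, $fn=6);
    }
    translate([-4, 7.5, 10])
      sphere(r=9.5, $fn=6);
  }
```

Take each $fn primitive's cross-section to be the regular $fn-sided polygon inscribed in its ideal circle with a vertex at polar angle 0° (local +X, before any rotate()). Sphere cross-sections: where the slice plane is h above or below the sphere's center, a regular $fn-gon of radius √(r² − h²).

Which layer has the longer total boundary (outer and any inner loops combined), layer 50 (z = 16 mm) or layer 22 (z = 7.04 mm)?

layer 50 (z = 16 mm)

Layer 50 (z = 16): the r=5 cylinder contributes a regular 6-gon of circumradius 5 (perimeter = 2·6·5.000·sin(180°/6) = 30.00 mm); the r=9 cylinder at (6.5, 11.5) contributes a regular 6-gon of circumradius 9 (perimeter = 2·6·9.000·sin(180°/6) = 54.00 mm); Merging all regions: the regions partially overlap (shared area 0.54 mm²), so the edge portions inside another operand are dropped and the merged outline is re-measured after clipping — boundary = 80.84 mm; the r=9.5 sphere at (-4, 7.5) contributes a regular 6-gon of circumradius √(9.5²−6²) = 7.365 (perimeter = 2·6·7.365·sin(180°/6) = 44.19 mm); Subtracting the remaining from the first: starting from that combined region, the r=9.5 sphere at (-4, 7.5) partially overlaps it — only the 37.84 mm² overlap (of its 140.95 mm²) is removed, clipping the outline — boundary = 81.65 mm; (rotated 75° about Z; rotation is an isometry so areas/perimeters/island counts are preserved). So its perimeter = 81.65 mm. Layer 22 (z = 7.04): the cylinder: section is a regular 6-gon, circumradius r=5 (perimeter = 2·6·5.000·sin(180°/6) = 30.00 mm); the cylinder at (6.5, 11.5) does not reach this height (z outside [15.5, 36.5]); Combining (union): only the r=5 cylinder is present, so the union is just that shape — boundary = 30.00 mm; the r=9.5 sphere at (-4, 7.5) slices to a regular 6-gon of circumradius 9.027 (√(r²−h²) with h=2.96 from center) (perimeter = 2·6·9.027·sin(180°/6) = 54.16 mm); Taking the first minus the rest: starting from that combined region, the r=9.5 sphere at (-4, 7.5) partially overlaps it — only the 26.21 mm² overlap (of its 211.71 mm²) is removed, clipping the outline — boundary = 28.94 mm; (rotated 75° about Z; rotation is an isometry so areas/perimeters/island counts are preserved). So its perimeter = 28.94 mm. Layer 50 is larger (81.65 vs 28.94 mm).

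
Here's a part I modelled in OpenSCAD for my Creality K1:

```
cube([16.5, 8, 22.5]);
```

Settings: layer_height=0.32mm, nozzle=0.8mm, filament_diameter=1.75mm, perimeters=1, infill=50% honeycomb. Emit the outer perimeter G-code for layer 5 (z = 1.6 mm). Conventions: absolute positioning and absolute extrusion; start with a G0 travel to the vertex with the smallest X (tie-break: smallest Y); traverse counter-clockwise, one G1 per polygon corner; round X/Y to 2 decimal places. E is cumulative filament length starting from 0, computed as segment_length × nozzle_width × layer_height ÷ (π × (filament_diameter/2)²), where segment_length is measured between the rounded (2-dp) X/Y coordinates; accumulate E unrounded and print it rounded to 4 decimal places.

G0 X0.00 Y0.00 Z1.60
G1 X16.50 Y0.00 E1.7561
G1 X16.50 Y8.00 E2.6076
G1 X0.00 Y8.00 E4.3637
G1 X0.00 Y0.00 E5.2152

At z = 1.6 mm: the cube is present — its section is the full 16.5×8 rectangle. The outline is a single polygon with 4 vertices. Extrusion per mm of travel: 0.8 × 0.32 / (π × 0.875²) = 0.106432. Accumulating E over each segment gives final E = 5.2152.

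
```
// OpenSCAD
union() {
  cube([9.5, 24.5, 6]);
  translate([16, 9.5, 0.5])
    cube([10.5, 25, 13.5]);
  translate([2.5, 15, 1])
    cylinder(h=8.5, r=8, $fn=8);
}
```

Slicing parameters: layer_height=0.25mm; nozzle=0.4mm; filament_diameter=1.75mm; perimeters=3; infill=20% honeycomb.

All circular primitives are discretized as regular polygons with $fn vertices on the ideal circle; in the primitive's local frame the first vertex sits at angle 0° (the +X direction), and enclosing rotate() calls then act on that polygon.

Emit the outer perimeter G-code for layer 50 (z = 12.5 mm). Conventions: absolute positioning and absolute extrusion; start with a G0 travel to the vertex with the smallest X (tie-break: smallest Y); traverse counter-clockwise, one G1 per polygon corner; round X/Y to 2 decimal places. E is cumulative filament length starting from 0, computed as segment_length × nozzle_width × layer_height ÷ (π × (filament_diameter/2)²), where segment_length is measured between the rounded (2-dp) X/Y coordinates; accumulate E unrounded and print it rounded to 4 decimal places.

G0 X16.00 Y9.50 Z12.50
G1 X26.50 Y9.50 E0.4365
G1 X26.50 Y34.50 E1.4759
G1 X16.00 Y34.50 E1.9125
G1 X16.00 Y9.50 E2.9518

At z = 12.5 mm: the cube is absent (z outside [0, 6]); the cube at (16, 9.5) (footprint 10.5×25) is included at this height; the cylinder at (2.5, 15) does not reach this height (z outside [1, 9.5]); Taking the union: only the 10.5×25 cube at (16, 9.5) is present, so the union is just that shape — 1 connected region. The outline is a single polygon with 4 vertices. Extrusion per mm of travel: 0.4 × 0.25 / (π × 0.875²) = 0.041575. Accumulating E over each segment gives final E = 2.9518.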